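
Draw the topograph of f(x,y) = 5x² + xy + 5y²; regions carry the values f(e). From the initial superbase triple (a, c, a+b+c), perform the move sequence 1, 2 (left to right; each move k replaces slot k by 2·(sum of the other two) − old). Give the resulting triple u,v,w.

start (5,5,11) = (f(1,0),f(0,1),f(1,1))
replace slot 1: 2·(5+11) − 5 = 27 → (27,5,11)
replace slot 2: 2·(27+11) − 5 = 71 → (27,71,11)

27,71,11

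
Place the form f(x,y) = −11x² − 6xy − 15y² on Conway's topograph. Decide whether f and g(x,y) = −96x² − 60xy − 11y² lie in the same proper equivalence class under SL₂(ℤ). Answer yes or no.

D₁ = -624, D₂ = -624
f is negative-definite; reduce −f:
−f: reduced (well bottom): (11,6,15) with a≤c, −a<b≤a
flip sign back: reduced form of f is (-11,-6,-15)
g is negative-definite; reduce −g:
−g: flip: (96,60,11)→(11,-60,96)
−g: translate: b→6 (≡-60 mod 22), so (11,-60,96)→(11,6,15)
−g: reduced (well bottom): (11,6,15) with a≤c, −a<b≤a
flip sign back: reduced form of g is (-11,-6,-15)
reduced forms (-11, -6, -15) vs (-11, -6, -15) ⇒ equivalent

yes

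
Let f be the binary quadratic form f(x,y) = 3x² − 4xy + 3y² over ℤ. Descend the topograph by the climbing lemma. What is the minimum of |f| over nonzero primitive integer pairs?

translate: b→2 (≡-4 mod 6), so (3,-4,3)→(3,2,2)
flip: (3,2,2)→(2,-2,3)
translate: b→2 (≡-2 mod 4), so (2,-2,3)→(2,2,3)
reduced (well bottom): (2,2,3) with a≤c, −a<b≤a
well minimum = a = 2

2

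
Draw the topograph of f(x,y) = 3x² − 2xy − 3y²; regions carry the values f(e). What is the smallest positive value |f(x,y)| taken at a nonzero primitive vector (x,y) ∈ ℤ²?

descent: ρ → (-3,2,3)  [lands on river]
river: ρ → (3,4,-2)
river: ρ → (-2,4,3)
river: ρ → (3,2,-3)
river: ρ → (-3,4,2)
river: ρ → (2,4,-3)
closes: descent 1, river 6
min |a| on river = 2

2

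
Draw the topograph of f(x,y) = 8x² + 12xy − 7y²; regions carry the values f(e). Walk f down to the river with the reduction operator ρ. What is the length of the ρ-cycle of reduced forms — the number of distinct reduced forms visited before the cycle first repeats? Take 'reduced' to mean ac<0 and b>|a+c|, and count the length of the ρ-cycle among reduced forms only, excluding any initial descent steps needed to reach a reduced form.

D = 368, ⌊√D⌋ = 19
river: ρ → (-7,16,4)
river: ρ → (4,16,-7)
river: ρ → (-7,12,8)
river: ρ → (8,4,-11)
river: ρ → (-11,18,1)
river: ρ → (1,18,-11)
river: ρ → (-11,4,8)
river: ρ → (8,12,-7)
ρ-cycle length = 8 (tail of 0 descent steps not counted)

8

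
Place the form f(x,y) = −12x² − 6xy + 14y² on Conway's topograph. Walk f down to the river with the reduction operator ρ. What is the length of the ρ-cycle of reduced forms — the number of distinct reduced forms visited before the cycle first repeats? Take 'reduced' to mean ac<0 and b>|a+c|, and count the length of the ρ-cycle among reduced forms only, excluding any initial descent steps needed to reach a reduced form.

D = 708, ⌊√D⌋ = 26
descent: ρ → (14,6,-12)  [lands on river]
river: ρ → (-12,18,8)
river: ρ → (8,14,-16)
river: ρ → (-16,18,6)
river: ρ → (6,18,-16)
river: ρ → (-16,14,8)
river: ρ → (8,18,-12)
river: ρ → (-12,6,14)
river: ρ → (14,22,-4)
river: ρ → (-4,26,2)
river: ρ → (2,26,-4)
river: ρ → (-4,22,14)
ρ-cycle length = 12 (tail of 1 descent step not counted)

12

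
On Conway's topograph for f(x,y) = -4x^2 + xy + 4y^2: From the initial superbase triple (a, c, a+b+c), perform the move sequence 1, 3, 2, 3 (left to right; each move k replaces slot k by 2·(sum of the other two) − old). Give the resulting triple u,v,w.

start (-4,4,1) = (f(1,0),f(0,1),f(1,1))
replace slot 1: 2·(4+1) − (-4) = 14 → (14,4,1)
replace slot 3: 2·(14+4) − 1 = 35 → (14,4,35)
replace slot 2: 2·(14+35) − 4 = 94 → (14,94,35)
replace slot 3: 2·(14+94) − 35 = 181 → (14,94,181)

14,94,181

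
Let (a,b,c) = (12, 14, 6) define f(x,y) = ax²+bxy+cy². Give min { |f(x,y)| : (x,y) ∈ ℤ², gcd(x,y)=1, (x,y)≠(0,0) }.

translate: b→-10 (≡14 mod 24), so (12,14,6)→(12,-10,4)
flip: (12,-10,4)→(4,10,12)
translate: b→2 (≡10 mod 8), so (4,10,12)→(4,2,6)
reduced (well bottom): (4,2,6) with a≤c, −a<b≤a
well minimum = a = 4

4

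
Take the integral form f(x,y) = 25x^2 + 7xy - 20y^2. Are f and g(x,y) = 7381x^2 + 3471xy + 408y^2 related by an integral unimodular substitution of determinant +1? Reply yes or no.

D₁ = 2049, D₂ = 2049
river cycle of f (length 48): (-20, 33, 12), (12, 39, -11), (-11, 27, 30), (30, 33, -8), (-8, 31, 34), (34, 37, -5), (-5, 43, 10), (10, 37, -17), (-17, 31, 16), (16, 33, -15), … (38 more)
river cycle of g (length 48): (25, 7, -20), (-20, 33, 12), (12, 39, -11), (-11, 27, 30), (30, 33, -8), (-8, 31, 34), (34, 37, -5), (-5, 43, 10), (10, 37, -17), (-17, 31, 16), … (38 more)
cycles coincide ⇒ equivalent

yes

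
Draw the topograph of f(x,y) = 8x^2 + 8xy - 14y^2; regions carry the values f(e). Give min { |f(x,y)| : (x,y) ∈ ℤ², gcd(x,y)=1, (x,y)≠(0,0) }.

river: ρ → (-14,20,2)
river: ρ → (2,20,-14)
river: ρ → (-14,8,8)
river: ρ → (8,8,-14)
closes: descent 0, river 4
min |a| on river = 2

2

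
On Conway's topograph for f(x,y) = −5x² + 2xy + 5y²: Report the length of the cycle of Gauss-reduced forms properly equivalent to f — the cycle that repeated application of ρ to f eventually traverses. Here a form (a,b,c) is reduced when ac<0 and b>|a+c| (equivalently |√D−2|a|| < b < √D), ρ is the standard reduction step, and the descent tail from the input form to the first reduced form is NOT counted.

D = 104, ⌊√D⌋ = 10
river: ρ → (5,8,-2)
river: ρ → (-2,8,5)
river: ρ → (5,2,-5)
river: ρ → (-5,8,2)
river: ρ → (2,8,-5)
river: ρ → (-5,2,5)
ρ-cycle length = 6 (tail of 0 descent steps not counted)

6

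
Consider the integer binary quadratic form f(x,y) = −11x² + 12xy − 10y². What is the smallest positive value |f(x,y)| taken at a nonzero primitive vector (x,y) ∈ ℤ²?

translate: b→10 (≡-12 mod 22), so (11,-12,10)→(11,10,9)
flip: (11,10,9)→(9,-10,11)
translate: b→8 (≡-10 mod 18), so (9,-10,11)→(9,8,10)
reduced (well bottom): (9,8,10) with a≤c, −a<b≤a
well minimum |f| = |-9| = 9 (negative-definite)

9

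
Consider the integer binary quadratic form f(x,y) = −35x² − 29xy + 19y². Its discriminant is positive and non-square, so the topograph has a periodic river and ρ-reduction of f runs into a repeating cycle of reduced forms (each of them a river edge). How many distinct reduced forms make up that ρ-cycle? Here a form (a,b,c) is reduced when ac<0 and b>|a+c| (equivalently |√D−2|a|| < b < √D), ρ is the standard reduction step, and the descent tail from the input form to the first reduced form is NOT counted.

D = 3501, ⌊√D⌋ = 59
descent: ρ → (19,29,-35)  [lands on river]
river: ρ → (-35,41,13)
river: ρ → (13,37,-41)
river: ρ → (-41,45,9)
river: ρ → (9,45,-41)
river: ρ → (-41,37,13)
river: ρ → (13,41,-35)
river: ρ → (-35,29,19)
river: ρ → (19,47,-17)
river: ρ → (-17,55,7)
river: ρ → (7,57,-9)
river: ρ → (-9,51,25)
river: ρ → (25,49,-11)
river: ρ → (-11,39,45)
river: ρ → (45,51,-5)
river: ρ → (-5,59,1)
river: ρ → (1,59,-5)
river: ρ → (-5,51,45)
river: ρ → (45,39,-11)
river: ρ → (-11,49,25)
river: ρ → (25,51,-9)
river: ρ → (-9,57,7)
river: ρ → (7,55,-17)
river: ρ → (-17,47,19)
ρ-cycle length = 24 (tail of 1 descent step not counted)

24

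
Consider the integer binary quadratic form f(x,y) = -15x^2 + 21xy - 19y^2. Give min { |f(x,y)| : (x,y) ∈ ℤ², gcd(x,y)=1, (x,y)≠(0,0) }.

translate: b→9 (≡-21 mod 30), so (15,-21,19)→(15,9,13)
flip: (15,9,13)→(13,-9,15)
reduced (well bottom): (13,-9,15) with a≤c, −a<b≤a
well minimum |f| = |-13| = 13 (negative-definite)

13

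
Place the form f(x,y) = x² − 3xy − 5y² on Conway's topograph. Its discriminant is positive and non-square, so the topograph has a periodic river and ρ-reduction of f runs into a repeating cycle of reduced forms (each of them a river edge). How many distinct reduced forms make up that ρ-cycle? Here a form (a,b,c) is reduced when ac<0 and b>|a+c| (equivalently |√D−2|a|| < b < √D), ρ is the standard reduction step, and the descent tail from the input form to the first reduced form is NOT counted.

D = 29, ⌊√D⌋ = 5
descent: ρ → (-5,3,1)
descent: ρ → (1,5,-1)  [lands on river]
river: ρ → (-1,5,1)
ρ-cycle length = 2 (tail of 2 descent steps not counted)

2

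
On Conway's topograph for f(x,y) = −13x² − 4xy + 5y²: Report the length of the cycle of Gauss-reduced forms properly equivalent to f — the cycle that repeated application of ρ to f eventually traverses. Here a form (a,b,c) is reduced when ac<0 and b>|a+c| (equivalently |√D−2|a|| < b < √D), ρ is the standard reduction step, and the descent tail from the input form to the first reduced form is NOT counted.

D = 276, ⌊√D⌋ = 16
descent: ρ → (5,14,-4)  [lands on river]
river: ρ → (-4,10,11)
river: ρ → (11,12,-3)
river: ρ → (-3,12,11)
river: ρ → (11,10,-4)
river: ρ → (-4,14,5)
river: ρ → (5,16,-1)
river: ρ → (-1,16,5)
ρ-cycle length = 8 (tail of 1 descent step not counted)

8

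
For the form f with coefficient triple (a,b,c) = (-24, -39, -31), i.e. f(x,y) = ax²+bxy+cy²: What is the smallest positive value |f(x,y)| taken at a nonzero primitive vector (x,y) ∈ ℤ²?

translate: b→-9 (≡39 mod 48), so (24,39,31)→(24,-9,16)
flip: (24,-9,16)→(16,9,24)
reduced (well bottom): (16,9,24) with a≤c, −a<b≤a
well minimum |f| = |-16| = 16 (negative-definite)

16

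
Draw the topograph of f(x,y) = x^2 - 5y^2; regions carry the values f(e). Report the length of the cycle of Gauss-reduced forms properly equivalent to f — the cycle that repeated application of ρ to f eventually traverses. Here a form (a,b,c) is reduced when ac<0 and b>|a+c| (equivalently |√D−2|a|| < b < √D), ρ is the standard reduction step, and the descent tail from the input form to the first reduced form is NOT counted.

D = 20, ⌊√D⌋ = 4
descent: ρ → (-5,0,1)
descent: ρ → (1,4,-1)  [lands on river]
river: ρ → (-1,4,1)
ρ-cycle length = 2 (tail of 2 descent steps not counted)

2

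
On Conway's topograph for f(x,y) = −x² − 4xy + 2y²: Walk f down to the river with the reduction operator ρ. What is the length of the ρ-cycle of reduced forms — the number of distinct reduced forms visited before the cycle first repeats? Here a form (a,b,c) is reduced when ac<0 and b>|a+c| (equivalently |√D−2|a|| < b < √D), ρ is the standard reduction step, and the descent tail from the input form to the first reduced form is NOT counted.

D = 24, ⌊√D⌋ = 4
descent: ρ → (2,4,-1)  [lands on river]
river: ρ → (-1,4,2)
ρ-cycle length = 2 (tail of 1 descent step not counted)

2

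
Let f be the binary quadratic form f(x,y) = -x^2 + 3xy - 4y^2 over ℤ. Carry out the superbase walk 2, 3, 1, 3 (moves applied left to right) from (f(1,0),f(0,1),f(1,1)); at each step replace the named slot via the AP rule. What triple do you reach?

start (-1,-4,-2) = (f(1,0),f(0,1),f(1,1))
replace slot 2: 2·((-1)+(-2)) − (-4) = -2 → (-1,-2,-2)
replace slot 3: 2·((-1)+(-2)) − (-2) = -4 → (-1,-2,-4)
replace slot 1: 2·((-2)+(-4)) − (-1) = -11 → (-11,-2,-4)
replace slot 3: 2·((-11)+(-2)) − (-4) = -22 → (-11,-2,-22)

-11,-2,-22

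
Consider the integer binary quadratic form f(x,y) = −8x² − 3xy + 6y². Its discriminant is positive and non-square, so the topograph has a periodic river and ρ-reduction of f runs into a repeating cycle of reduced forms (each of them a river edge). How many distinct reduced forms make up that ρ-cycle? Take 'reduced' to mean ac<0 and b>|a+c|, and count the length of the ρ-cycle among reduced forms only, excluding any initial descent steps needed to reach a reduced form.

D = 201, ⌊√D⌋ = 14
descent: ρ → (6,3,-8)  [lands on river]
river: ρ → (-8,13,1)
river: ρ → (1,13,-8)
river: ρ → (-8,3,6)
river: ρ → (6,9,-5)
river: ρ → (-5,11,4)
river: ρ → (4,13,-2)
river: ρ → (-2,11,10)
river: ρ → (10,9,-3)
river: ρ → (-3,9,10)
river: ρ → (10,11,-2)
river: ρ → (-2,13,4)
river: ρ → (4,11,-5)
river: ρ → (-5,9,6)
ρ-cycle length = 14 (tail of 1 descent step not counted)

14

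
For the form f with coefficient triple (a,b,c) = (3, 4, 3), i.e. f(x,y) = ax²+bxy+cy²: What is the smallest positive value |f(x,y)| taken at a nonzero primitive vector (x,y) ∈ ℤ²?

translate: b→-2 (≡4 mod 6), so (3,4,3)→(3,-2,2)
flip: (3,-2,2)→(2,2,3)
reduced (well bottom): (2,2,3) with a≤c, −a<b≤a
well minimum = a = 2

2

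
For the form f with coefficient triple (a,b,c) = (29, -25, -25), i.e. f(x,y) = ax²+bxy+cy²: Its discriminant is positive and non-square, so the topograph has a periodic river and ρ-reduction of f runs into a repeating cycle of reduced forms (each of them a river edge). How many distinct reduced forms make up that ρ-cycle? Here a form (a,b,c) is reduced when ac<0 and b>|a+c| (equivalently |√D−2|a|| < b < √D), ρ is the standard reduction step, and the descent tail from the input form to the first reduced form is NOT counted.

D = 3525, ⌊√D⌋ = 59
descent: ρ → (-25,25,29)  [lands on river]
river: ρ → (29,33,-21)
river: ρ → (-21,51,11)
river: ρ → (11,59,-1)
river: ρ → (-1,59,11)
river: ρ → (11,51,-21)
river: ρ → (-21,33,29)
river: ρ → (29,25,-25)
ρ-cycle length = 8 (tail of 1 descent step not counted)

8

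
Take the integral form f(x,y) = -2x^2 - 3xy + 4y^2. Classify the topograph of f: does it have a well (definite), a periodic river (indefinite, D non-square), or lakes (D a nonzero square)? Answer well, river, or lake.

D = b²−4ac = (-3)² − 4·(-2)·4 = 41
D > 0 non-square ⇒ indefinite ⇒ periodic river

river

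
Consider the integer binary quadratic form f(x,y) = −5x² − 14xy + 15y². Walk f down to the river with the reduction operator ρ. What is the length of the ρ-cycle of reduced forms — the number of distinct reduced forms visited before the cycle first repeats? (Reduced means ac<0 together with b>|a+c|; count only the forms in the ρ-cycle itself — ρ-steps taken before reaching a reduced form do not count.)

D = 496, ⌊√D⌋ = 22
descent: ρ → (15,14,-5)  [lands on river]
river: ρ → (-5,16,12)
river: ρ → (12,8,-9)
river: ρ → (-9,10,11)
river: ρ → (11,12,-8)
river: ρ → (-8,20,3)
river: ρ → (3,22,-1)
river: ρ → (-1,22,3)
river: ρ → (3,20,-8)
river: ρ → (-8,12,11)
river: ρ → (11,10,-9)
river: ρ → (-9,8,12)
river: ρ → (12,16,-5)
river: ρ → (-5,14,15)
river: ρ → (15,16,-4)
river: ρ → (-4,16,15)
ρ-cycle length = 16 (tail of 1 descent step not counted)

16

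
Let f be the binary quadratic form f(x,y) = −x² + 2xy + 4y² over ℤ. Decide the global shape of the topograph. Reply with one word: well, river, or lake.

D = b²−4ac = 2² − 4·(-1)·4 = 20
D > 0 non-square ⇒ indefinite ⇒ periodic river

river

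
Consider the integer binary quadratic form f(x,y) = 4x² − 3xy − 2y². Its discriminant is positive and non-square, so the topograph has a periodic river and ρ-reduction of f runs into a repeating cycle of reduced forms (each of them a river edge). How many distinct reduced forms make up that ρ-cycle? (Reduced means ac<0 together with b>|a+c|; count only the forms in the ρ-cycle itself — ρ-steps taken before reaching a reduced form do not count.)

D = 41, ⌊√D⌋ = 6
descent: ρ → (-2,3,4)  [lands on river]
river: ρ → (4,5,-1)
river: ρ → (-1,5,4)
river: ρ → (4,3,-2)
river: ρ → (-2,5,2)
river: ρ → (2,3,-4)
river: ρ → (-4,5,1)
river: ρ → (1,5,-4)
river: ρ → (-4,3,2)
river: ρ → (2,5,-2)
ρ-cycle length = 10 (tail of 1 descent step not counted)

10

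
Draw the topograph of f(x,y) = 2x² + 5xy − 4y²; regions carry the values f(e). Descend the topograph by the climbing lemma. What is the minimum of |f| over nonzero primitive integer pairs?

river: ρ → (-4,3,3)
river: ρ → (3,3,-4)
river: ρ → (-4,5,2)
river: ρ → (2,7,-1)
river: ρ → (-1,7,2)
river: ρ → (2,5,-4)
closes: descent 0, river 6
min |a| on river = 1

1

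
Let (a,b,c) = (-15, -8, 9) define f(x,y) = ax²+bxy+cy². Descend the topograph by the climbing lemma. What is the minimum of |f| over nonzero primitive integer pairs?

descent: ρ → (9,8,-15)  [lands on river]
river: ρ → (-15,22,2)
river: ρ → (2,22,-15)
river: ρ → (-15,8,9)
river: ρ → (9,10,-14)
river: ρ → (-14,18,5)
river: ρ → (5,22,-6)
river: ρ → (-6,14,17)
river: ρ → (17,20,-3)
river: ρ → (-3,22,10)
river: ρ → (10,18,-7)
river: ρ → (-7,24,1)
river: ρ → (1,24,-7)
river: ρ → (-7,18,10)
river: ρ → (10,22,-3)
river: ρ → (-3,20,17)
river: ρ → (17,14,-6)
river: ρ → (-6,22,5)
river: ρ → (5,18,-14)
river: ρ → (-14,10,9)
closes: descent 1, river 20
min |a| on river = 1

1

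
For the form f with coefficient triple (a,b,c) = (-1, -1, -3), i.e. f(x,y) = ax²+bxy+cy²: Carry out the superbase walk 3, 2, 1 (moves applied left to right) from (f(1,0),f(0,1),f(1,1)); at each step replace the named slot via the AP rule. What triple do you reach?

start (-1,-3,-5) = (f(1,0),f(0,1),f(1,1))
replace slot 3: 2·((-1)+(-3)) − (-5) = -3 → (-1,-3,-3)
replace slot 2: 2·((-1)+(-3)) − (-3) = -5 → (-1,-5,-3)
replace slot 1: 2·((-5)+(-3)) − (-1) = -15 → (-15,-5,-3)

-15,-5,-3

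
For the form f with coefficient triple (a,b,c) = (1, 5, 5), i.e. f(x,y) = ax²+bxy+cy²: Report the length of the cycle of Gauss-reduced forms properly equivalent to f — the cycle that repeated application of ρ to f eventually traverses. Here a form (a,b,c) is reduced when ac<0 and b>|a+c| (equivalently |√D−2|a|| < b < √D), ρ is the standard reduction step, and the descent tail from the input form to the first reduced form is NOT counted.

D = 5, ⌊√D⌋ = 2
descent: ρ → (5,5,1)
descent: ρ → (1,1,-1)  [lands on river]
river: ρ → (-1,1,1)
ρ-cycle length = 2 (tail of 2 descent steps not counted)

2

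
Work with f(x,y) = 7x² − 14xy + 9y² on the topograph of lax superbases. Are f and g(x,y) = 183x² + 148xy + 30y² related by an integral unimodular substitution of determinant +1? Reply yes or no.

D₁ = -56, D₂ = -56
f: translate: b→0 (≡-14 mod 14), so (7,-14,9)→(7,0,2)
f: flip: (7,0,2)→(2,0,7)
f: reduced (well bottom): (2,0,7) with a≤c, −a<b≤a
g: flip: (183,148,30)→(30,-148,183)
g: translate: b→-28 (≡-148 mod 60), so (30,-148,183)→(30,-28,7)
g: flip: (30,-28,7)→(7,28,30)
g: translate: b→0 (≡28 mod 14), so (7,28,30)→(7,0,2)
g: flip: (7,0,2)→(2,0,7)
g: reduced (well bottom): (2,0,7) with a≤c, −a<b≤a
reduced forms (2, 0, 7) vs (2, 0, 7) ⇒ equivalent

yes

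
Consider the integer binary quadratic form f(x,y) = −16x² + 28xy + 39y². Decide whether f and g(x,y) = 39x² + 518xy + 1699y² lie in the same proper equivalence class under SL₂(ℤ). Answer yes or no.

D₁ = 3280, D₂ = 3280
river cycle of f (length 12): (39, 50, -5), (-5, 50, 39), (39, 28, -16), (-16, 36, 31), (31, 26, -21), (-21, 16, 36), (36, 56, -1), (-1, 56, 36), (36, 16, -21), (-21, 26, 31), … (2 more)
river cycle of g (length 12): (39, 50, -5), (-5, 50, 39), (39, 28, -16), (-16, 36, 31), (31, 26, -21), (-21, 16, 36), (36, 56, -1), (-1, 56, 36), (36, 16, -21), (-21, 26, 31), … (2 more)
cycles coincide ⇒ equivalent

yes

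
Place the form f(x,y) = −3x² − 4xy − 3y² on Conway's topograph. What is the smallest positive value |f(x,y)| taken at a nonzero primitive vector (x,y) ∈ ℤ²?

translate: b→-2 (≡4 mod 6), so (3,4,3)→(3,-2,2)
flip: (3,-2,2)→(2,2,3)
reduced (well bottom): (2,2,3) with a≤c, −a<b≤a
well minimum |f| = |-2| = 2 (negative-definite)

2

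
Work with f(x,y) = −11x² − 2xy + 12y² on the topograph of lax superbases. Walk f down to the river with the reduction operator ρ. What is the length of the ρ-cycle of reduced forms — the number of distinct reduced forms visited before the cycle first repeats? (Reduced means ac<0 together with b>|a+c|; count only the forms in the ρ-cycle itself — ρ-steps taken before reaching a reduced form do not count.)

D = 532, ⌊√D⌋ = 23
descent: ρ → (12,2,-11)  [lands on river]
river: ρ → (-11,20,3)
river: ρ → (3,22,-4)
river: ρ → (-4,18,13)
river: ρ → (13,8,-9)
river: ρ → (-9,10,12)
river: ρ → (12,14,-7)
river: ρ → (-7,14,12)
river: ρ → (12,10,-9)
river: ρ → (-9,8,13)
river: ρ → (13,18,-4)
river: ρ → (-4,22,3)
river: ρ → (3,20,-11)
river: ρ → (-11,2,12)
river: ρ → (12,22,-1)
river: ρ → (-1,22,12)
ρ-cycle length = 16 (tail of 1 descent step not counted)

16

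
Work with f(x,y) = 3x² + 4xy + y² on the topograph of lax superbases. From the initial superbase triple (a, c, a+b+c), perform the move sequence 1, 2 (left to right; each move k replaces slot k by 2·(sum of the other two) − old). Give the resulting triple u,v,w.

start (3,1,8) = (f(1,0),f(0,1),f(1,1))
replace slot 1: 2·(1+8) − 3 = 15 → (15,1,8)
replace slot 2: 2·(15+8) − 1 = 45 → (15,45,8)

15,45,8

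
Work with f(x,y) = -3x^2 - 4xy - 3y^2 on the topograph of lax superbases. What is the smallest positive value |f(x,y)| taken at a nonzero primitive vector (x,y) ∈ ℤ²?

translate: b→-2 (≡4 mod 6), so (3,4,3)→(3,-2,2)
flip: (3,-2,2)→(2,2,3)
reduced (well bottom): (2,2,3) with a≤c, −a<b≤a
well minimum |f| = |-2| = 2 (negative-definite)

2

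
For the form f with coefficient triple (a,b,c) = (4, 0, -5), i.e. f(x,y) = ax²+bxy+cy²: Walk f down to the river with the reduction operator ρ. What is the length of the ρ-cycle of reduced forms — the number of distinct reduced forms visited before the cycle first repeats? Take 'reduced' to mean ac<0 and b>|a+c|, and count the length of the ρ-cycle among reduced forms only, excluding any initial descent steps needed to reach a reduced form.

D = 80, ⌊√D⌋ = 8
descent: ρ → (-5,0,4)
descent: ρ → (4,8,-1)  [lands on river]
river: ρ → (-1,8,4)
ρ-cycle length = 2 (tail of 2 descent steps not counted)

2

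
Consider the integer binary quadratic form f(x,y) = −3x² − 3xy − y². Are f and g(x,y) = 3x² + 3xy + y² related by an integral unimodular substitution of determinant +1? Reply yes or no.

D₁ = -3, D₂ = -3
f is negative-definite; reduce −f:
−f: flip: (3,3,1)→(1,-3,3)
−f: translate: b→1 (≡-3 mod 2), so (1,-3,3)→(1,1,1)
−f: reduced (well bottom): (1,1,1) with a≤c, −a<b≤a
flip sign back: reduced form of f is (-1,-1,-1)
g: flip: (3,3,1)→(1,-3,3)
g: translate: b→1 (≡-3 mod 2), so (1,-3,3)→(1,1,1)
g: reduced (well bottom): (1,1,1) with a≤c, −a<b≤a
reduced forms (-1, -1, -1) vs (1, 1, 1) ⇒ inequivalent

no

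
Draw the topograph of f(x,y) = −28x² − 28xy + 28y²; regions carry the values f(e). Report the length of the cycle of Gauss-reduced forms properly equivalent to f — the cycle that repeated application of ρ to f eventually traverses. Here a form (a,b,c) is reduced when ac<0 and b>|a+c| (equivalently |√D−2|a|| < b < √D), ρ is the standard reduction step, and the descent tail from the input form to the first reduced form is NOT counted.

D = 3920, ⌊√D⌋ = 62
descent: ρ → (28,28,-28)  [lands on river]
river: ρ → (-28,28,28)
ρ-cycle length = 2 (tail of 1 descent step not counted)

2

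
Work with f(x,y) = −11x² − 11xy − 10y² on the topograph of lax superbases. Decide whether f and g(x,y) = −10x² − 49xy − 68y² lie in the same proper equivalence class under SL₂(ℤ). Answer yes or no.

D₁ = -319, D₂ = -319
f is negative-definite; reduce −f:
−f: flip: (11,11,10)→(10,-11,11)
−f: translate: b→9 (≡-11 mod 20), so (10,-11,11)→(10,9,10)
−f: reduced (well bottom): (10,9,10) with a≤c, −a<b≤a
flip sign back: reduced form of f is (-10,-9,-10)
g is negative-definite; reduce −g:
−g: translate: b→9 (≡49 mod 20), so (10,49,68)→(10,9,10)
−g: reduced (well bottom): (10,9,10) with a≤c, −a<b≤a
flip sign back: reduced form of g is (-10,-9,-10)
reduced forms (-10, -9, -10) vs (-10, -9, -10) ⇒ equivalent

yes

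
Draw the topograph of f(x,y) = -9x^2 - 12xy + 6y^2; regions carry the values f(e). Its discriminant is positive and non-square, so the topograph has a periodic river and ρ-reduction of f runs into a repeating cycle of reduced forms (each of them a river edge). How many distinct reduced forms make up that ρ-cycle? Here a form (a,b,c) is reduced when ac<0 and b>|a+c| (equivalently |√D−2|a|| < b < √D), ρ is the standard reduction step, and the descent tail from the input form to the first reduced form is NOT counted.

D = 360, ⌊√D⌋ = 18
descent: ρ → (6,12,-9)  [lands on river]
river: ρ → (-9,6,9)
river: ρ → (9,12,-6)
river: ρ → (-6,12,9)
river: ρ → (9,6,-9)
river: ρ → (-9,12,6)
ρ-cycle length = 6 (tail of 1 descent step not counted)

6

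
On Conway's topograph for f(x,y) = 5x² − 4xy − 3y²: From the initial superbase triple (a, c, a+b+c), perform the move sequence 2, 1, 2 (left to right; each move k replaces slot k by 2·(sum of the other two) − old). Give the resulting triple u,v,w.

start (5,-3,-2) = (f(1,0),f(0,1),f(1,1))
replace slot 2: 2·(5+(-2)) − (-3) = 9 → (5,9,-2)
replace slot 1: 2·(9+(-2)) − 5 = 9 → (9,9,-2)
replace slot 2: 2·(9+(-2)) − 9 = 5 → (9,5,-2)

9,5,-2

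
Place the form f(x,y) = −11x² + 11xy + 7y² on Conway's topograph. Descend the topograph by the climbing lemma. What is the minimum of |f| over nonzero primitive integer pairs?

river: ρ → (7,17,-5)
river: ρ → (-5,13,13)
river: ρ → (13,13,-5)
river: ρ → (-5,17,7)
river: ρ → (7,11,-11)
river: ρ → (-11,11,7)
closes: descent 0, river 6
min |a| on river = 5

5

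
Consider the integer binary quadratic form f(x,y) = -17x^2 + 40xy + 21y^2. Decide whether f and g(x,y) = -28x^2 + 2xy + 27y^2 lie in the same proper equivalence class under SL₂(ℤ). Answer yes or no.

D₁ = 3028, D₂ = 3028
river cycle of f (length 30): (21, 44, -13), (-13, 34, 36), (36, 38, -11), (-11, 50, 12), (12, 46, -19), (-19, 30, 28), (28, 26, -21), (-21, 16, 33), (33, 50, -4), (-4, 54, 7), … (20 more)
river cycle of g (length 22): (27, 52, -3), (-3, 50, 44), (44, 38, -9), (-9, 52, 9), (9, 38, -44), (-44, 50, 3), (3, 52, -27), (-27, 2, 28), (28, 54, -1), (-1, 54, 28), … (12 more)
cycles differ ⇒ inequivalent

no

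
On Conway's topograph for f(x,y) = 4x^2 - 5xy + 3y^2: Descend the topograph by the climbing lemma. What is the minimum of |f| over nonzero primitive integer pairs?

translate: b→3 (≡-5 mod 8), so (4,-5,3)→(4,3,2)
flip: (4,3,2)→(2,-3,4)
translate: b→1 (≡-3 mod 4), so (2,-3,4)→(2,1,3)
reduced (well bottom): (2,1,3) with a≤c, −a<b≤a
well minimum = a = 2

2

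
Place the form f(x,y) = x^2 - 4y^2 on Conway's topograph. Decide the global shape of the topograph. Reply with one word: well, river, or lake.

D = b²−4ac = 0² − 4·1·(-4) = 16
D = 4² is a perfect square ⇒ form factors over ℤ ⇒ lakes

lake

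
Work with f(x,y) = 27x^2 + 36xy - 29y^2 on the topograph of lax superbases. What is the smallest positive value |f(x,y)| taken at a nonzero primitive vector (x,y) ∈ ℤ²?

river: ρ → (-29,22,34)
river: ρ → (34,46,-17)
river: ρ → (-17,56,19)
river: ρ → (19,58,-14)
river: ρ → (-14,54,27)
river: ρ → (27,54,-14)
river: ρ → (-14,58,19)
river: ρ → (19,56,-17)
river: ρ → (-17,46,34)
river: ρ → (34,22,-29)
river: ρ → (-29,36,27)
river: ρ → (27,18,-38)
river: ρ → (-38,58,7)
river: ρ → (7,54,-54)
river: ρ → (-54,54,7)
river: ρ → (7,58,-38)
river: ρ → (-38,18,27)
river: ρ → (27,36,-29)
closes: descent 0, river 18
min |a| on river = 7

7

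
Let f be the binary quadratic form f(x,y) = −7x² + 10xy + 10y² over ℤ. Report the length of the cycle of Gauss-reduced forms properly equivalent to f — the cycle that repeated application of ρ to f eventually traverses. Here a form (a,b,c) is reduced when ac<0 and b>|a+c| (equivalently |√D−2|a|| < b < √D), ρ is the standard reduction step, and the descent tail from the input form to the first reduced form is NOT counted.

D = 380, ⌊√D⌋ = 19
river: ρ → (10,10,-7)
river: ρ → (-7,18,2)
river: ρ → (2,18,-7)
river: ρ → (-7,10,10)
ρ-cycle length = 4 (tail of 0 descent steps not counted)

4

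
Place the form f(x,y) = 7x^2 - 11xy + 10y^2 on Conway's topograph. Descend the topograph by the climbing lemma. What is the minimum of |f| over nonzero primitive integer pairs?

translate: b→3 (≡-11 mod 14), so (7,-11,10)→(7,3,6)
flip: (7,3,6)→(6,-3,7)
reduced (well bottom): (6,-3,7) with a≤c, −a<b≤a
well minimum = a = 6

6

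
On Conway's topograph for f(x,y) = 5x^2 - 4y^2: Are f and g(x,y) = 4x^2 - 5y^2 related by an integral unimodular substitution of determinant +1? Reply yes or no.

D₁ = 80, D₂ = 80
river cycle of f (length 2): (-4, 8, 1), (1, 8, -4)
river cycle of g (length 2): (4, 8, -1), (-1, 8, 4)
cycles differ ⇒ inequivalent

no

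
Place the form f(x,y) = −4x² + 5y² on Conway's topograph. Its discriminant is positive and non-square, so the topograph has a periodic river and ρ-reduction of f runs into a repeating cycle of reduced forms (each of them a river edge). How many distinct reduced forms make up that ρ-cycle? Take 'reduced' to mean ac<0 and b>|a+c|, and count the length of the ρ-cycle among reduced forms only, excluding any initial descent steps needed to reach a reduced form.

D = 80, ⌊√D⌋ = 8
descent: ρ → (5,0,-4)
descent: ρ → (-4,8,1)  [lands on river]
river: ρ → (1,8,-4)
ρ-cycle length = 2 (tail of 2 descent steps not counted)

2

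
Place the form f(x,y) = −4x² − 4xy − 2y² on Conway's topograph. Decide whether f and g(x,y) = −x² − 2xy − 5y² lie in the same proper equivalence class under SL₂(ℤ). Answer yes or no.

D₁ = -16, D₂ = -16
f is negative-definite; reduce −f:
−f: flip: (4,4,2)→(2,-4,4)
−f: translate: b→0 (≡-4 mod 4), so (2,-4,4)→(2,0,2)
−f: reduced (well bottom): (2,0,2) with a≤c, −a<b≤a
flip sign back: reduced form of f is (-2,0,-2)
g is negative-definite; reduce −g:
−g: translate: b→0 (≡2 mod 2), so (1,2,5)→(1,0,4)
−g: reduced (well bottom): (1,0,4) with a≤c, −a<b≤a
flip sign back: reduced form of g is (-1,0,-4)
reduced forms (-2, 0, -2) vs (-1, 0, -4) ⇒ inequivalent

no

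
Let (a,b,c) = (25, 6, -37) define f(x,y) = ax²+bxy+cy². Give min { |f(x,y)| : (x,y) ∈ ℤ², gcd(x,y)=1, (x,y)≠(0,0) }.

descent: ρ → (-37,-6,25)
descent: ρ → (25,56,-6)  [lands on river]
river: ρ → (-6,52,43)
river: ρ → (43,34,-15)
river: ρ → (-15,56,10)
river: ρ → (10,44,-45)
river: ρ → (-45,46,9)
river: ρ → (9,44,-50)
river: ρ → (-50,56,3)
river: ρ → (3,58,-31)
river: ρ → (-31,4,30)
river: ρ → (30,56,-5)
river: ρ → (-5,54,41)
river: ρ → (41,28,-18)
river: ρ → (-18,44,25)
closes: descent 2, river 14
min |a| on river = 3

3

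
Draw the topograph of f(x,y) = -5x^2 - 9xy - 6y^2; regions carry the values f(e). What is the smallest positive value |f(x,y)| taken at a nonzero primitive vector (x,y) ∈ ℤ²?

translate: b→-1 (≡9 mod 10), so (5,9,6)→(5,-1,2)
flip: (5,-1,2)→(2,1,5)
reduced (well bottom): (2,1,5) with a≤c, −a<b≤a
well minimum |f| = |-2| = 2 (negative-definite)

2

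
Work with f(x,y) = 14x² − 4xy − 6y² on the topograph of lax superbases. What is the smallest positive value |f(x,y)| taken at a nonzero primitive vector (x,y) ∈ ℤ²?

descent: ρ → (-6,16,4)  [lands on river]
river: ρ → (4,16,-6)
river: ρ → (-6,8,12)
river: ρ → (12,16,-2)
river: ρ → (-2,16,12)
river: ρ → (12,8,-6)
closes: descent 1, river 6
min |a| on river = 2

2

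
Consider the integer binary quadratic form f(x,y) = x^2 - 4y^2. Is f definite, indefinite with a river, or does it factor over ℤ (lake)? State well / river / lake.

D = b²−4ac = 0² − 4·1·(-4) = 16
D = 4² is a perfect square ⇒ form factors over ℤ ⇒ lakes

lake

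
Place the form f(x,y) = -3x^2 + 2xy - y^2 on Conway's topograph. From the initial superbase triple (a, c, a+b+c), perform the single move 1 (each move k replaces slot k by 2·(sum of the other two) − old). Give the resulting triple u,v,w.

start (-3,-1,-2) = (f(1,0),f(0,1),f(1,1))
replace slot 1: 2·((-1)+(-2)) − (-3) = -3 → (-3,-1,-2)

-3,-1,-2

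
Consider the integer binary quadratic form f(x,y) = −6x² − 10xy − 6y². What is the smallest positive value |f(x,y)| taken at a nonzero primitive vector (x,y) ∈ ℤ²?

translate: b→-2 (≡10 mod 12), so (6,10,6)→(6,-2,2)
flip: (6,-2,2)→(2,2,6)
reduced (well bottom): (2,2,6) with a≤c, −a<b≤a
well minimum |f| = |-2| = 2 (negative-definite)

2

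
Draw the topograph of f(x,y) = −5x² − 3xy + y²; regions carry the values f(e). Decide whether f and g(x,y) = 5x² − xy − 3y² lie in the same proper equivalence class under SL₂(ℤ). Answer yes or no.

D₁ = 29, D₂ = 61
discriminants differ ⇒ not SL₂(ℤ)-equivalent

no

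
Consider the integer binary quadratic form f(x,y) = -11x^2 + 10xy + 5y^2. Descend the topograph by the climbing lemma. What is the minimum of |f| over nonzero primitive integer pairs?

river: ρ → (5,10,-11)
river: ρ → (-11,12,4)
river: ρ → (4,12,-11)
river: ρ → (-11,10,5)
closes: descent 0, river 4
min |a| on river = 4

4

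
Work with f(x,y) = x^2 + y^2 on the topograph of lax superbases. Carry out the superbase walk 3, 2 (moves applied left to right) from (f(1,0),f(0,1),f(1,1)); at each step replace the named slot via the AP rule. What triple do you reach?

start (1,1,2) = (f(1,0),f(0,1),f(1,1))
replace slot 3: 2·(1+1) − 2 = 2 → (1,1,2)
replace slot 2: 2·(1+2) − 1 = 5 → (1,5,2)

1,5,2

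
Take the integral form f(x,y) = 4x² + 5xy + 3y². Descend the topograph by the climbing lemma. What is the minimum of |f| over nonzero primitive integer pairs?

translate: b→-3 (≡5 mod 8), so (4,5,3)→(4,-3,2)
flip: (4,-3,2)→(2,3,4)
translate: b→-1 (≡3 mod 4), so (2,3,4)→(2,-1,3)
reduced (well bottom): (2,-1,3) with a≤c, −a<b≤a
well minimum = a = 2

2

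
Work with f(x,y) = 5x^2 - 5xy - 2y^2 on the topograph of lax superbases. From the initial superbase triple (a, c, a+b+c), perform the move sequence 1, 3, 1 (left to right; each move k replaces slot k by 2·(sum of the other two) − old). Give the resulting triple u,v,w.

start (5,-2,-2) = (f(1,0),f(0,1),f(1,1))
replace slot 1: 2·((-2)+(-2)) − 5 = -13 → (-13,-2,-2)
replace slot 3: 2·((-13)+(-2)) − (-2) = -28 → (-13,-2,-28)
replace slot 1: 2·((-2)+(-28)) − (-13) = -47 → (-47,-2,-28)

-47,-2,-28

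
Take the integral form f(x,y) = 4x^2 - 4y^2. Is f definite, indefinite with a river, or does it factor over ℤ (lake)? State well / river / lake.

D = b²−4ac = 0² − 4·4·(-4) = 64
D = 8² is a perfect square ⇒ form factors over ℤ ⇒ lakes

lake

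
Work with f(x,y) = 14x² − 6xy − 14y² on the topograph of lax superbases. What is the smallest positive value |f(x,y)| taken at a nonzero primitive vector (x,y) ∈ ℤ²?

descent: ρ → (-14,6,14)  [lands on river]
river: ρ → (14,22,-6)
river: ρ → (-6,26,6)
river: ρ → (6,22,-14)
closes: descent 1, river 4
min |a| on river = 6

6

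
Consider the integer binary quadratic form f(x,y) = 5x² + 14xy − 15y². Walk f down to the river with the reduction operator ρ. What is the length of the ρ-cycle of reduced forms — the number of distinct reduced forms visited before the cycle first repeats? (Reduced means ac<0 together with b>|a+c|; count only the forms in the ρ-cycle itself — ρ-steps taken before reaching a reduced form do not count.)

D = 496, ⌊√D⌋ = 22
river: ρ → (-15,16,4)
river: ρ → (4,16,-15)
river: ρ → (-15,14,5)
river: ρ → (5,16,-12)
river: ρ → (-12,8,9)
river: ρ → (9,10,-11)
river: ρ → (-11,12,8)
river: ρ → (8,20,-3)
river: ρ → (-3,22,1)
river: ρ → (1,22,-3)
river: ρ → (-3,20,8)
river: ρ → (8,12,-11)
river: ρ → (-11,10,9)
river: ρ → (9,8,-12)
river: ρ → (-12,16,5)
river: ρ → (5,14,-15)
ρ-cycle length = 16 (tail of 0 descent steps not counted)

16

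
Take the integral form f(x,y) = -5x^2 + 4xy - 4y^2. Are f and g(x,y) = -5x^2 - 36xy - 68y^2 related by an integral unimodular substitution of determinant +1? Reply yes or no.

D₁ = -64, D₂ = -64
f is negative-definite; reduce −f:
−f: flip: (5,-4,4)→(4,4,5)
−f: reduced (well bottom): (4,4,5) with a≤c, −a<b≤a
flip sign back: reduced form of f is (-4,-4,-5)
g is negative-definite; reduce −g:
−g: translate: b→-4 (≡36 mod 10), so (5,36,68)→(5,-4,4)
−g: flip: (5,-4,4)→(4,4,5)
−g: reduced (well bottom): (4,4,5) with a≤c, −a<b≤a
flip sign back: reduced form of g is (-4,-4,-5)
reduced forms (-4, -4, -5) vs (-4, -4, -5) ⇒ equivalent

yes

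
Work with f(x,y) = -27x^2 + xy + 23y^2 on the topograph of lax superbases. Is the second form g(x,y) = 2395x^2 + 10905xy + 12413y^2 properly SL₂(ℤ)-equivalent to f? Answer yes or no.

D₁ = 2485, D₂ = 2485
river cycle of f (length 6): (23, 45, -5), (-5, 45, 23), (23, 47, -3), (-3, 49, 7), (7, 49, -3), (-3, 47, 23)
river cycle of g (length 6): (23, 45, -5), (-5, 45, 23), (23, 47, -3), (-3, 49, 7), (7, 49, -3), (-3, 47, 23)
cycles coincide ⇒ equivalent

yes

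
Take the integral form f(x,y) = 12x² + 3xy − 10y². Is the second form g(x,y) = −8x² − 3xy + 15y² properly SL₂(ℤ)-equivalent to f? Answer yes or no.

D₁ = 489, D₂ = 489
river cycle of f (length 22): (-10, 17, 5), (5, 13, -16), (-16, 19, 2), (2, 21, -6), (-6, 15, 11), (11, 7, -10), (-10, 13, 8), (8, 19, -4), (-4, 21, 3), (3, 21, -4), … (12 more)
river cycle of g (length 22): (-8, 13, 10), (10, 7, -11), (-11, 15, 6), (6, 21, -2), (-2, 19, 16), (16, 13, -5), (-5, 17, 10), (10, 3, -12), (-12, 21, 1), (1, 21, -12), … (12 more)
cycles differ ⇒ inequivalent

no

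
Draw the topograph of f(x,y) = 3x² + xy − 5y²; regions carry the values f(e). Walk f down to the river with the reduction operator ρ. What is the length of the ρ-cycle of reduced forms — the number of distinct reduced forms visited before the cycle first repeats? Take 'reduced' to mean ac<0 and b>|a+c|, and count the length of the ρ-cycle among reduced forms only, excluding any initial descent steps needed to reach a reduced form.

D = 61, ⌊√D⌋ = 7
descent: ρ → (-5,-1,3)
descent: ρ → (3,7,-1)  [lands on river]
river: ρ → (-1,7,3)
river: ρ → (3,5,-3)
river: ρ → (-3,7,1)
river: ρ → (1,7,-3)
river: ρ → (-3,5,3)
ρ-cycle length = 6 (tail of 2 descent steps not counted)

6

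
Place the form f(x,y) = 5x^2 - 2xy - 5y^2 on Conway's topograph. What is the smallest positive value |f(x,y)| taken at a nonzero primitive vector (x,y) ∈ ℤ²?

descent: ρ → (-5,2,5)  [lands on river]
river: ρ → (5,8,-2)
river: ρ → (-2,8,5)
river: ρ → (5,2,-5)
river: ρ → (-5,8,2)
river: ρ → (2,8,-5)
closes: descent 1, river 6
min |a| on river = 2

2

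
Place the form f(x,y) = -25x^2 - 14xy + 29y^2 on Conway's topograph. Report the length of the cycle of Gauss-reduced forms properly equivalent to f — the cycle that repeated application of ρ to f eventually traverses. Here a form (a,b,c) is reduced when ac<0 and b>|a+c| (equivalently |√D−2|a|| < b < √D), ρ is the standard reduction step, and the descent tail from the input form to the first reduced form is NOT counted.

D = 3096, ⌊√D⌋ = 55
descent: ρ → (29,14,-25)  [lands on river]
river: ρ → (-25,36,18)
river: ρ → (18,36,-25)
river: ρ → (-25,14,29)
river: ρ → (29,44,-10)
river: ρ → (-10,36,45)
river: ρ → (45,54,-1)
river: ρ → (-1,54,45)
river: ρ → (45,36,-10)
river: ρ → (-10,44,29)
ρ-cycle length = 10 (tail of 1 descent step not counted)

10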